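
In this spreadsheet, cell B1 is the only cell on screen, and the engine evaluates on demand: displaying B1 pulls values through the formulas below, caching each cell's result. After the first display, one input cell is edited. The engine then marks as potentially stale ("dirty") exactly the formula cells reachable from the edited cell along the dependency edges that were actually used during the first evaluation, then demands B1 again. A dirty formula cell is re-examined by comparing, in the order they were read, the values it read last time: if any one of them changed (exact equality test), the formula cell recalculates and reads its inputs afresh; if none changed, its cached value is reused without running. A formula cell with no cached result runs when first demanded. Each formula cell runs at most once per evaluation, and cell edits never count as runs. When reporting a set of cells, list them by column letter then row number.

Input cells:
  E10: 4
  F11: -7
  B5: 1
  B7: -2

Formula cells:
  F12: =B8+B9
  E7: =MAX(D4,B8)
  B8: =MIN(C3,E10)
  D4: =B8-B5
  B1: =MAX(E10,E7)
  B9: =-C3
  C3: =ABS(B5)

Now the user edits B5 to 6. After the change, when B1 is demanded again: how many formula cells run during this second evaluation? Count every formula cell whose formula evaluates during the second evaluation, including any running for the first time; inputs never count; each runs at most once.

Initial pass — values computed on the first demand:
  C3 = ABS(1) = 1
  B8 = MIN(1, 4) = 1
  D4 = 1 - 1 = 0
  E7 = MAX(0, 1) = 1
  B1 = MAX(4, 1) = 4

Second demand — change propagation:
  C3: re-runs because B5 1->6; new result 6.
  B8: re-runs because C3 1->6; new result 4.
  D4: re-runs because B8 1->4; B5 1->6; new result -2.
  E7: re-runs because D4 0->-2; B8 1->4; new result 4.
  B1: re-runs because E7 1->4; new result 4 (unchanged).

Run set: B1, B8, C3, D4, E7 (5 run).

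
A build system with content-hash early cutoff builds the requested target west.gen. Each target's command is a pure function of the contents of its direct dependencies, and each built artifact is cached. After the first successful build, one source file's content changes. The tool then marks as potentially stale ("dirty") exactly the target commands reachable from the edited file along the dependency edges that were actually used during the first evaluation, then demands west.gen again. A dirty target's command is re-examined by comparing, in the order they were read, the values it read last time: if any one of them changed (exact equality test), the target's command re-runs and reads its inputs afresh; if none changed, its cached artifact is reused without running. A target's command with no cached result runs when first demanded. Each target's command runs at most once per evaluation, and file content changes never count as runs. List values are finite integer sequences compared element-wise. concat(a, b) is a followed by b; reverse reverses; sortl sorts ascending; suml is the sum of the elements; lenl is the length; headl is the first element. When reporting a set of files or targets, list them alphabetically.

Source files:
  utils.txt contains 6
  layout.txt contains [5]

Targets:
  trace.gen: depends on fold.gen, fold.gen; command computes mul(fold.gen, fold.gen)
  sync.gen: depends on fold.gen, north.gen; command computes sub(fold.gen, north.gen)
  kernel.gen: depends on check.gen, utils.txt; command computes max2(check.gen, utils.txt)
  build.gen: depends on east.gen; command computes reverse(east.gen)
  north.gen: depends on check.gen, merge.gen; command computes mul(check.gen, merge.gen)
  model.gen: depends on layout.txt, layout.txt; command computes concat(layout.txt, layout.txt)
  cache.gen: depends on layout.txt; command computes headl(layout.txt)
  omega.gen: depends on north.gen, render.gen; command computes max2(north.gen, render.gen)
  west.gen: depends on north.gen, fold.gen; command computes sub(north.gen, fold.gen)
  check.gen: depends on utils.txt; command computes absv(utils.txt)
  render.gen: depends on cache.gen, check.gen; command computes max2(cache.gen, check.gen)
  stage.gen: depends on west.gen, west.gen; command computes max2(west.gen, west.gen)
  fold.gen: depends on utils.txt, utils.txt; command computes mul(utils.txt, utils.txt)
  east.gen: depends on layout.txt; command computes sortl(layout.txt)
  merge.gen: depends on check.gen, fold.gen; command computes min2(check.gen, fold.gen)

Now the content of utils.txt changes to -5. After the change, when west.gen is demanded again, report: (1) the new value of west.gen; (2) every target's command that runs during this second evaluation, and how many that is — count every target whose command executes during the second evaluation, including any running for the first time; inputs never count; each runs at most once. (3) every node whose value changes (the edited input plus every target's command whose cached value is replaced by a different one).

New value of west.gen: 0.
Target commands that run: check.gen, fold.gen, merge.gen, north.gen, west.gen — 5 in total.
Values that change: check.gen, fold.gen, merge.gen, north.gen, utils.txt.

First evaluation (everything demanded from the output):
  check.gen = absv(6) = 6
  fold.gen = mul(6, 6) = 36
  merge.gen = min2(6, 36) = 6
  north.gen = mul(6, 6) = 36
  west.gen = sub(36, 36) = 0

Propagation after the edit:
  check.gen: runs — utils.txt 6->-5; result 5.
  fold.gen: runs — utils.txt 6->-5; utils.txt 6->-5; result 25.
  merge.gen: runs — check.gen 6->5; fold.gen 36->25; result 5.
  north.gen: runs — check.gen 6->5; merge.gen 6->5; result 25.
  west.gen: runs — north.gen 36->25; fold.gen 36->25; result 0 (same value as before).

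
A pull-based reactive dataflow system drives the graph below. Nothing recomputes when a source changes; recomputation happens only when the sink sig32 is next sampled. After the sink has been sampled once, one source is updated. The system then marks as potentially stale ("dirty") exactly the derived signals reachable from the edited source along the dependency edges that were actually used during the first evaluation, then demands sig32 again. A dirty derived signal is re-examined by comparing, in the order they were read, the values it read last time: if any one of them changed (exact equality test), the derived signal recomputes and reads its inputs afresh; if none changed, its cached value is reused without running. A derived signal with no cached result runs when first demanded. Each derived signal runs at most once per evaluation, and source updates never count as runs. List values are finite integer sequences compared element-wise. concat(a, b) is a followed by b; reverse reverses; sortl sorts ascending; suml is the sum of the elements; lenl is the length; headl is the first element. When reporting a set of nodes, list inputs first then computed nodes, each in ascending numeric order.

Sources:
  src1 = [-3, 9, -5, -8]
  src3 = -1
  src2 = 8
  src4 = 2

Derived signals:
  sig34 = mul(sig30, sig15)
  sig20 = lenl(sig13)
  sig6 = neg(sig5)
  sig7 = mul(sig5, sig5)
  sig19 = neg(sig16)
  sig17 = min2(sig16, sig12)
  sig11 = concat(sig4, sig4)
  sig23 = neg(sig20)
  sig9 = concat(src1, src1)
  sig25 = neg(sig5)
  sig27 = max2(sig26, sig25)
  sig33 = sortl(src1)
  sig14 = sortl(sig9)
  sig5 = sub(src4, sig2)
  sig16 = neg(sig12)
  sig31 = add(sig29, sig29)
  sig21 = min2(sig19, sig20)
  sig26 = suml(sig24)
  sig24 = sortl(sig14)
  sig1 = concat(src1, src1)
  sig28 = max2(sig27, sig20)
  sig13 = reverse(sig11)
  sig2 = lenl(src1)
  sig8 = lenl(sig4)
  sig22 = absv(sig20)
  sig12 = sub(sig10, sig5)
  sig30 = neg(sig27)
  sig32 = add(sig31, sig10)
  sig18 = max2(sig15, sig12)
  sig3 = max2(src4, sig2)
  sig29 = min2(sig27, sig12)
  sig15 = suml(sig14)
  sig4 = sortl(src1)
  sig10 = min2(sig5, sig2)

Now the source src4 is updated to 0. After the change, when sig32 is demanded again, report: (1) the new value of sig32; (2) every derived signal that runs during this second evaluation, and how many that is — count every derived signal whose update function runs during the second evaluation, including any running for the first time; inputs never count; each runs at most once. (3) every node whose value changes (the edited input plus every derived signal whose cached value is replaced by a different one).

New value of sig32: -4.
Derived signals that run: sig5, sig10, sig12, sig25, sig27, sig29, sig32 — 7 in total.
Values that change: src4, sig5, sig10, sig25, sig27, sig32.
Key observation: the cutoff stops propagation at sig31 — its inputs' values are unchanged, so it reuses its cache.

First evaluation (everything demanded from the output):
  sig2 = lenl([-3, 9, -5, -8]) = 4
  sig5 = sub(2, 4) = -2
  sig9 = concat([-3, 9, -5, -8], [-3, 9, -5, -8]) = [-3, 9, -5, -8, -3, 9, -5, -8]
  sig10 = min2(-2, 4) = -2
  sig12 = sub(-2, -2) = 0
  sig14 = sortl([-3, 9, -5, -8, -3, 9, -5, -8]) = [-8, -8, -5, -5, -3, -3, 9, 9]
  sig24 = sortl([-8, -8, -5, -5, -3, -3, 9, 9]) = [-8, -8, -5, -5, -3, -3, 9, 9]
  sig25 = neg(-2) = 2
  sig26 = suml([-8, -8, -5, -5, -3, -3, 9, 9]) = -14
  sig27 = max2(-14, 2) = 2
  sig29 = min2(2, 0) = 0
  sig31 = add(0, 0) = 0
  sig32 = add(0, -2) = -2

Propagation after the edit:
  sig5: runs — src4 2->0; result -4.
  sig10: runs — sig5 -2->-4; result -4.
  sig12: runs — sig10 -2->-4; sig5 -2->-4; result 0 (same value as before).
  sig25: runs — sig5 -2->-4; result 4.
  sig27: runs — sig25 2->4; result 4.
  sig29: runs — sig27 2->4; result 0 (same value as before).
  sig31: checked — values it read are unchanged (sig29 unchanged, sig29 unchanged); reused cached 0 without running.
  sig32: runs — sig10 -2->-4; result -4.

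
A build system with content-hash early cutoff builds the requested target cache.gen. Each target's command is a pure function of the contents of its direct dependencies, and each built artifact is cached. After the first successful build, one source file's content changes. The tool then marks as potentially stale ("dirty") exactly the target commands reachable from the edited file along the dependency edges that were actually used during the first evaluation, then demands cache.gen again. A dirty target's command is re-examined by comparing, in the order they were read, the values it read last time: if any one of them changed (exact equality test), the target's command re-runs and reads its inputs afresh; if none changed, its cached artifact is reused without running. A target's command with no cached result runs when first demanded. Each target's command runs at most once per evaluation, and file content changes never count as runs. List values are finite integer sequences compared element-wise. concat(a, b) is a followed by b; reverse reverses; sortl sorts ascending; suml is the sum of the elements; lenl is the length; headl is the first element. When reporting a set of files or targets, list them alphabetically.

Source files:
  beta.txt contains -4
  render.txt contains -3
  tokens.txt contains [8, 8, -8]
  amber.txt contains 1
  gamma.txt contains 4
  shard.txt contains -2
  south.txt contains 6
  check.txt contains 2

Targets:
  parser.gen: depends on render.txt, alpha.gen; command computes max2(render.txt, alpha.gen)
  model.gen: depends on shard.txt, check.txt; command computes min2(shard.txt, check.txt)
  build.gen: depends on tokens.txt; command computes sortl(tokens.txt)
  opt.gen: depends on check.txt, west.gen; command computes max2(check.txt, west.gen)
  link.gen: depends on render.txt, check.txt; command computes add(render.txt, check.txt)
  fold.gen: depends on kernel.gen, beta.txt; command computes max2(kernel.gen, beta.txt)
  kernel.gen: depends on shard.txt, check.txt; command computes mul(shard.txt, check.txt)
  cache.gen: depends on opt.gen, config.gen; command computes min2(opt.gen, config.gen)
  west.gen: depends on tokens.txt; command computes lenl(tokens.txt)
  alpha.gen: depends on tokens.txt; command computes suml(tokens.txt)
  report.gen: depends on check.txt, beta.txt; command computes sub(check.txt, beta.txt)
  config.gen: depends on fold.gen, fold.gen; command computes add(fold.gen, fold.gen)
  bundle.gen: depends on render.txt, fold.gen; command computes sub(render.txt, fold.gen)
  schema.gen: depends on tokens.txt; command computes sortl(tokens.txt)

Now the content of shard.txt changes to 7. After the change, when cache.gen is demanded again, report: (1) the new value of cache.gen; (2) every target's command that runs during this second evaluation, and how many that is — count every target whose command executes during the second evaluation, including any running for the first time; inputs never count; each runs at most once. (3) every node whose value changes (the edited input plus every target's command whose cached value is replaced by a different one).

New value of cache.gen: 3.
Target commands that run: cache.gen, config.gen, fold.gen, kernel.gen — 4 in total.
Values that change: cache.gen, config.gen, fold.gen, kernel.gen, shard.txt.

First evaluation (everything demanded from the output):
  kernel.gen = mul(-2, 2) = -4
  fold.gen = max2(-4, -4) = -4
  config.gen = add(-4, -4) = -8
  west.gen = lenl([8, 8, -8]) = 3
  opt.gen = max2(2, 3) = 3
  cache.gen = min2(3, -8) = -8

Propagation after the edit:
  kernel.gen: runs — shard.txt -2->7; result 14.
  fold.gen: runs — kernel.gen -4->14; result 14.
  config.gen: runs — fold.gen -4->14; fold.gen -4->14; result 28.
  cache.gen: runs — config.gen -8->28; result 3.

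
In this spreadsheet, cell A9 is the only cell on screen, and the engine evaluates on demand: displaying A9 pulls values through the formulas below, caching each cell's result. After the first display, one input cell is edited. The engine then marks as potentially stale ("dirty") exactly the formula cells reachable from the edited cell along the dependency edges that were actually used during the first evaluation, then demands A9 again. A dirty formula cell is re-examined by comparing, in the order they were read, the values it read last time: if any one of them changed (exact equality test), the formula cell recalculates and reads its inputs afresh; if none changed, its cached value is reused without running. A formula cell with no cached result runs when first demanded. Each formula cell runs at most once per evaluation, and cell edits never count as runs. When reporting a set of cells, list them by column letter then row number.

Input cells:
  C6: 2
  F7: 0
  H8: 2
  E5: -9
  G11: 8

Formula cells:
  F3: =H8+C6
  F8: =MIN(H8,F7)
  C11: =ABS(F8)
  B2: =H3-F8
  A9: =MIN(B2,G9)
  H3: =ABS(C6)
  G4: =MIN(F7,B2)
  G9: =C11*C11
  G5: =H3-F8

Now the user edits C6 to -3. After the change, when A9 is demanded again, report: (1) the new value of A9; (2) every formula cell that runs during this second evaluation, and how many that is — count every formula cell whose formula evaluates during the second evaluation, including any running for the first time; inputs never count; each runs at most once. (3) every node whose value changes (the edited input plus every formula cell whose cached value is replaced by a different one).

Initial pass — values computed on the first demand:
  F8 = MIN(2, 0) = 0
  C11 = ABS(0) = 0
  G9 = 0 * 0 = 0
  H3 = ABS(2) = 2
  B2 = 2 - 0 = 2
  A9 = MIN(2, 0) = 0

Second demand — change propagation:
  H3: re-runs because C6 2->-3; new result 3.
  B2: re-runs because H3 2->3; new result 3.
  A9: re-runs because B2 2->3; new result 0 (unchanged).

A9 now evaluates to 0.
Run set: A9, B2, H3 (3 run).
Changed values: B2, C6, H3.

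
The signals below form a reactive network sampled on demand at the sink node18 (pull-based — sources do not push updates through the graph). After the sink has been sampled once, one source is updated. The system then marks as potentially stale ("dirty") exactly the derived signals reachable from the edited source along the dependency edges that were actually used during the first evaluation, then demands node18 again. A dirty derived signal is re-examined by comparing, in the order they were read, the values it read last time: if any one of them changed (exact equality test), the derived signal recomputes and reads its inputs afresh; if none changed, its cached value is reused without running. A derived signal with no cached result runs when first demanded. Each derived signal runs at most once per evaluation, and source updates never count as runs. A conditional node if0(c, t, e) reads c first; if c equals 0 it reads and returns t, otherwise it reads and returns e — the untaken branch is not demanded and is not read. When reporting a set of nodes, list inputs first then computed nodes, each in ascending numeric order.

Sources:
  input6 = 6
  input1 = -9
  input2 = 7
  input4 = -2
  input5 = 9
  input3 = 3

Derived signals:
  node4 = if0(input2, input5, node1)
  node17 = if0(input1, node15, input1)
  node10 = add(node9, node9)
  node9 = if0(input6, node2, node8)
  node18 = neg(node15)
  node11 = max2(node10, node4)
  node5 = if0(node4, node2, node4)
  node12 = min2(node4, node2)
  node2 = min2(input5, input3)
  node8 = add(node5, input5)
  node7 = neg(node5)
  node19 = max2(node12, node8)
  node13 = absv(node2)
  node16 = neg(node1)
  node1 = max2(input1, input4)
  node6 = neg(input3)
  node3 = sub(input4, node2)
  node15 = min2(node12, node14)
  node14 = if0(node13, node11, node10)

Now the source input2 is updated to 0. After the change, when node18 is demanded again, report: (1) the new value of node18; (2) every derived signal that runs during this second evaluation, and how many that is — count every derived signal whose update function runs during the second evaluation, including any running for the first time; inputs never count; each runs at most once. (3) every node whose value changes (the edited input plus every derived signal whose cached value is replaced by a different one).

node18 now evaluates to -3.
Run set: node4, node5, node8, node9, node10, node12, node14, node15, node18 (9 run).
Changed values: input2, node4, node5, node8, node9, node10, node12, node14, node15, node18.

Initial pass — values computed on the first demand:
  node1 = max2(-9, -2) = -2
  node2 = min2(9, 3) = 3
  node4 = if0(input2=7 -> else branch node1) = -2
  node5 = if0(node4=-2 -> else branch node4) = -2
  node8 = add(-2, 9) = 7
  node9 = if0(input6=6 -> else branch node8) = 7
  node10 = add(7, 7) = 14
  node12 = min2(-2, 3) = -2
  node13 = absv(3) = 3
  node14 = if0(node13=3 -> else branch node10) = 14
  node15 = min2(-2, 14) = -2
  node18 = neg(-2) = 2

Second demand — change propagation:
  node4: re-runs because input2 7->0; new result 9.
  node5: re-runs because node4 -2->9; node4 -2->9; new result 9.
  node8: re-runs because node5 -2->9; new result 18.
  node9: re-runs because node8 7->18; new result 18.
  node10: re-runs because node9 7->18; node9 7->18; new result 36.
  node12: re-runs because node4 -2->9; new result 3.
  node14: re-runs because node10 14->36; new result 36.
  node15: re-runs because node12 -2->3; node14 14->36; new result 3.
  node18: re-runs because node15 -2->3; new result -3.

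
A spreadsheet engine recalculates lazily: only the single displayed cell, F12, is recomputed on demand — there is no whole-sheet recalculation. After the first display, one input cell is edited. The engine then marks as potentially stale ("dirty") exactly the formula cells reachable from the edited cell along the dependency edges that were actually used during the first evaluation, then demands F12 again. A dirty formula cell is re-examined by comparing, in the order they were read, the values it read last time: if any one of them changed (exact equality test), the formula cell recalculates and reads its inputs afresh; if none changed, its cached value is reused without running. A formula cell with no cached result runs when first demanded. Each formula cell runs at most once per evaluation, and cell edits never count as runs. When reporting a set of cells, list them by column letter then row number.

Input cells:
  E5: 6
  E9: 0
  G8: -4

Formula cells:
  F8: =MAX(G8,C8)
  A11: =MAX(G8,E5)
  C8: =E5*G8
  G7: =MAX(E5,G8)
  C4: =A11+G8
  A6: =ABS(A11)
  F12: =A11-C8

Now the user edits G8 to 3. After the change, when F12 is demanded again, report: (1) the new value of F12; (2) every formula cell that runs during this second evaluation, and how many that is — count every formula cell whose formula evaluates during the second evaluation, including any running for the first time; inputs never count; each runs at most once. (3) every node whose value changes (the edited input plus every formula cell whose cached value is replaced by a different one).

First evaluation (everything demanded from the output):
  A11 = MAX(-4, 6) = 6
  C8 = 6 * -4 = -24
  F12 = 6 - -24 = 30

Propagation after the edit:
  A11: runs — G8 -4->3; result 6 (same value as before).
  C8: runs — G8 -4->3; result 18.
  F12: runs — C8 -24->18; result -12.

New value of F12: -12.
Formula cells that run: A11, C8, F12 — 3 in total.
Values that change: C8, F12, G8.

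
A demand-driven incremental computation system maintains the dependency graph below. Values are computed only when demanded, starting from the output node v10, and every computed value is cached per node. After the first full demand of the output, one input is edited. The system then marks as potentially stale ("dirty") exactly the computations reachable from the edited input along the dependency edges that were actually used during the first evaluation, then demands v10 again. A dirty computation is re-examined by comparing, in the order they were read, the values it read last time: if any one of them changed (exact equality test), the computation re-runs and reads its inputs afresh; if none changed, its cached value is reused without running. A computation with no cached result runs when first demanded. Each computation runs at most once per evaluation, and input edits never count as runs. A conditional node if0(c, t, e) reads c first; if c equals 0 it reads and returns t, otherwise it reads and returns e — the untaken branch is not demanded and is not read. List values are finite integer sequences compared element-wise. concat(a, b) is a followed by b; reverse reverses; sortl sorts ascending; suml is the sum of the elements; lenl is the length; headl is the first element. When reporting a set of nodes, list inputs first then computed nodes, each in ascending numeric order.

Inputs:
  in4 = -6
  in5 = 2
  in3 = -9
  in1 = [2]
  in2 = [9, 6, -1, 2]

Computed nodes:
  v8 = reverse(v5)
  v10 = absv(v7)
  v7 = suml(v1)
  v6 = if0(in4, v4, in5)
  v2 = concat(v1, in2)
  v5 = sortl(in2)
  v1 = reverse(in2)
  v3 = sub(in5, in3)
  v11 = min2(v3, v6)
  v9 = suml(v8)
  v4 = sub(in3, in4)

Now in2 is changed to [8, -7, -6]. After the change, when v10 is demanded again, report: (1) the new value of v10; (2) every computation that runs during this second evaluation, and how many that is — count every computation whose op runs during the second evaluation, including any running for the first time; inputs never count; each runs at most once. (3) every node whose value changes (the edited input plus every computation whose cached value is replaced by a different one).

New value of v10: 5.
Computations that run: v1, v7, v10 — 3 in total.
Values that change: in2, v1, v7, v10.

First evaluation (everything demanded from the output):
  v1 = reverse([9, 6, -1, 2]) = [2, -1, 6, 9]
  v7 = suml([2, -1, 6, 9]) = 16
  v10 = absv(16) = 16

Propagation after the edit:
  v1: runs — in2 [9, 6, -1, 2]->[8, -7, -6]; result [-6, -7, 8].
  v7: runs — v1 [2, -1, 6, 9]->[-6, -7, 8]; result -5.
  v10: runs — v7 16->-5; result 5.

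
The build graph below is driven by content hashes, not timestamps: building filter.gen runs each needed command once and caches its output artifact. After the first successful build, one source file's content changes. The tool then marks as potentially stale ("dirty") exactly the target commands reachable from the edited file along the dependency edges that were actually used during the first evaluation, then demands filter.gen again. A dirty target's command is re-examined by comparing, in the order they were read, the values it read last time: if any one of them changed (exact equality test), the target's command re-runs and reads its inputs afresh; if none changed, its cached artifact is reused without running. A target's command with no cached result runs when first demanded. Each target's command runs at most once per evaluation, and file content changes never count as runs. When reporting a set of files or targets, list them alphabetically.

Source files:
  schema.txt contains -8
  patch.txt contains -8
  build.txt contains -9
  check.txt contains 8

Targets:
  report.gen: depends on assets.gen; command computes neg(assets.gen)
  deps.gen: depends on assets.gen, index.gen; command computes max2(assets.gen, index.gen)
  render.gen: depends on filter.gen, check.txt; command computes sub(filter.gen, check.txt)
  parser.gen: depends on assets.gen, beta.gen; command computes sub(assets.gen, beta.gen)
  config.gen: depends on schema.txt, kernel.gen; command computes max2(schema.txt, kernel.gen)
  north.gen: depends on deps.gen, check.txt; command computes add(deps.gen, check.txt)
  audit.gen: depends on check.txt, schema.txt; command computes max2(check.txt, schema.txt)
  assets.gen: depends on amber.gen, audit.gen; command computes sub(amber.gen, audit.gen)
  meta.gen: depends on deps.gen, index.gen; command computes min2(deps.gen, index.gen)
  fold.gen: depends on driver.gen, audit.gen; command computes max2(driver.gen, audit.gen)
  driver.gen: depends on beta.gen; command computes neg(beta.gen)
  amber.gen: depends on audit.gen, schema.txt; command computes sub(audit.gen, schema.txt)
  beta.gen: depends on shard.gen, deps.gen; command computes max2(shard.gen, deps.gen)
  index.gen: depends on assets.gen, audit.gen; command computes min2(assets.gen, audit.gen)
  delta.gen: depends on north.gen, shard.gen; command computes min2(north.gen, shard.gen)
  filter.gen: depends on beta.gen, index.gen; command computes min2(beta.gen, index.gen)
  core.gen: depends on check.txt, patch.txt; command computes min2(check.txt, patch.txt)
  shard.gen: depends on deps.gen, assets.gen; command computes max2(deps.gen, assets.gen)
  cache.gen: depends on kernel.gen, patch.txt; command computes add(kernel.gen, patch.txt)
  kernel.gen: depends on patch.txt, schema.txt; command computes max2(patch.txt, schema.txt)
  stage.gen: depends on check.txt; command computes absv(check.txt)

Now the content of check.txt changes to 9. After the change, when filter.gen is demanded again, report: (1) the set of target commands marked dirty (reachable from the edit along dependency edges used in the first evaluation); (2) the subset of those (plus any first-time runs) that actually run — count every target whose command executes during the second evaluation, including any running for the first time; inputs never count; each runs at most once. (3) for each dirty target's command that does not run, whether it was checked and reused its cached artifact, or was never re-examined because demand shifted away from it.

Initial pass — values computed on the first demand:
  audit.gen = max2(8, -8) = 8
  amber.gen = sub(8, -8) = 16
  assets.gen = sub(16, 8) = 8
  index.gen = min2(8, 8) = 8
  deps.gen = max2(8, 8) = 8
  shard.gen = max2(8, 8) = 8
  beta.gen = max2(8, 8) = 8
  filter.gen = min2(8, 8) = 8

Second demand — change propagation:
  audit.gen: re-runs because check.txt 8->9; new result 9.
  amber.gen: re-runs because audit.gen 8->9; new result 17.
  assets.gen: re-runs because amber.gen 16->17; audit.gen 8->9; new result 8 (unchanged).
  index.gen: re-runs because audit.gen 8->9; new result 8 (unchanged).
  deps.gen: re-examined; everything it read last time is the same (assets.gen unchanged, index.gen unchanged) — cache 8 kept, no run.
  shard.gen: re-examined; everything it read last time is the same (deps.gen unchanged, assets.gen unchanged) — cache 8 kept, no run.
  beta.gen: re-examined; everything it read last time is the same (shard.gen unchanged, deps.gen unchanged) — cache 8 kept, no run.
  filter.gen: re-examined; everything it read last time is the same (beta.gen unchanged, index.gen unchanged) — cache 8 kept, no run.

The important point: at deps.gen every value read last time is unchanged, so the dirty flag clears without a run.

Dirty set: amber.gen, assets.gen, audit.gen, beta.gen, deps.gen, filter.gen, index.gen, shard.gen.
Run set: amber.gen, assets.gen, audit.gen, index.gen (4 run).
Re-examined without running (cache reused): beta.gen, deps.gen, filter.gen, shard.gen.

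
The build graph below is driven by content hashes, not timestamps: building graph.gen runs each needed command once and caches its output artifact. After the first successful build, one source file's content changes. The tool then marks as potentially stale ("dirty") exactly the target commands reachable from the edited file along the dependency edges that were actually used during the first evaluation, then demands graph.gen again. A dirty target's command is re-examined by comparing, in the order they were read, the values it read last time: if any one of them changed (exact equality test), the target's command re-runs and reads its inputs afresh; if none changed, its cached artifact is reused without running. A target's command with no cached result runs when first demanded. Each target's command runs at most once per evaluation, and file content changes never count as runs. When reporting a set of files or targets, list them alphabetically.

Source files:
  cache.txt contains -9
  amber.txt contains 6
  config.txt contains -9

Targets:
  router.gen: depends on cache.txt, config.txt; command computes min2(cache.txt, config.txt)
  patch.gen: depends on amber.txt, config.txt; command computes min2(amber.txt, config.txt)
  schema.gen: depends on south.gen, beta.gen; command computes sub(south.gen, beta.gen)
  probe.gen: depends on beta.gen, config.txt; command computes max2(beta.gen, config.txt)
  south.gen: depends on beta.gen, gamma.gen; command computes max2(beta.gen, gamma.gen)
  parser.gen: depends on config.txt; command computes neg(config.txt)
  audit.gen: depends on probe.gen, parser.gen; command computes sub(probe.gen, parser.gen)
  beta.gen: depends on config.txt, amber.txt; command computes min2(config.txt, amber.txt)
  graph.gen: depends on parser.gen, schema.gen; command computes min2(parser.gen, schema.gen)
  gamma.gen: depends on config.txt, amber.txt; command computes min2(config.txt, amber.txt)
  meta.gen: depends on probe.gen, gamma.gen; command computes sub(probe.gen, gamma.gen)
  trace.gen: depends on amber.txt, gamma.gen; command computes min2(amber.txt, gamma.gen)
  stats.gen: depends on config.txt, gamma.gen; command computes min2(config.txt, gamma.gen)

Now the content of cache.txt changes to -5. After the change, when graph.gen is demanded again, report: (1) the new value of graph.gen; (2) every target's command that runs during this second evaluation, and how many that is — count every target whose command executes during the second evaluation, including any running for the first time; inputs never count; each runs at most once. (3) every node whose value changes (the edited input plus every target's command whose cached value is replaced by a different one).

graph.gen now evaluates to 0.
Run set: none (0 run).
Changed values: cache.txt.
The important point: nothing the output needs ever reads cache.txt, so the edit is invisible to it.

Initial pass — values computed on the first demand:
  beta.gen = min2(-9, 6) = -9
  gamma.gen = min2(-9, 6) = -9
  parser.gen = neg(-9) = 9
  south.gen = max2(-9, -9) = -9
  schema.gen = sub(-9, -9) = 0
  graph.gen = min2(9, 0) = 0

Second demand — change propagation:
  no demanded computation ever read cache.txt, so the edit dirties nothing and nothing runs.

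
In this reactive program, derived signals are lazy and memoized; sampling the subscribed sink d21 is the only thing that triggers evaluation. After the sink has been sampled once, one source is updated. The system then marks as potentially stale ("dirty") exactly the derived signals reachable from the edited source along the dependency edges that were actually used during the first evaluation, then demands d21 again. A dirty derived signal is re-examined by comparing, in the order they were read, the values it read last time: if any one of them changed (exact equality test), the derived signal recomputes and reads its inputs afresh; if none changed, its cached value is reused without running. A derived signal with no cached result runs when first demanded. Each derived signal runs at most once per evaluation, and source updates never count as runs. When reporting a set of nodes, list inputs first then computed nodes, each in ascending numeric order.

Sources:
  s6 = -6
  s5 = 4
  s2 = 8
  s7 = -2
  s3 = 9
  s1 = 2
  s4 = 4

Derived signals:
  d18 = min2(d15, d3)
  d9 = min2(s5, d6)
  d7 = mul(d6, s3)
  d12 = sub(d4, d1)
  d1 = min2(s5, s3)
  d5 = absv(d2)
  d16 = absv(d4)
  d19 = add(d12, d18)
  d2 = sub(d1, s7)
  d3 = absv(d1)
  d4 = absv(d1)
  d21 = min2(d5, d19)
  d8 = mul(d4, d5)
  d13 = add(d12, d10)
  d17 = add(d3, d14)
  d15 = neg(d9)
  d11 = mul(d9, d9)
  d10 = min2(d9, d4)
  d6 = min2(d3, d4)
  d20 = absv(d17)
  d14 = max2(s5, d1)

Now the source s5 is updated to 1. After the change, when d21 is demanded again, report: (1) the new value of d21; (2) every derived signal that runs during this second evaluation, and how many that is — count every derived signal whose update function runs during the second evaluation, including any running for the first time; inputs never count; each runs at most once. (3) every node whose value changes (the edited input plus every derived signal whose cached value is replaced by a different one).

Demanding d21 again yields -1.
12 derived signals run: d1, d2, d3, d4, d5, d6, d9, d12, d15, d18, d19, d21.
The nodes whose values change: s5, d1, d2, d3, d4, d5, d6, d9, d15, d18, d19, d21.

First demand of the output computes:
  d1 = min2(4, 9) = 4
  d2 = sub(4, -2) = 6
  d3 = absv(4) = 4
  d4 = absv(4) = 4
  d5 = absv(6) = 6
  d6 = min2(4, 4) = 4
  d9 = min2(4, 4) = 4
  d12 = sub(4, 4) = 0
  d15 = neg(4) = -4
  d18 = min2(-4, 4) = -4
  d19 = add(0, -4) = -4
  d21 = min2(6, -4) = -4

After the edit, cleaning proceeds:
  d1: a read changed (s5 4->1) — executes, giving 1.
  d2: a read changed (d1 4->1) — executes, giving 3.
  d3: a read changed (d1 4->1) — executes, giving 1.
  d4: a read changed (d1 4->1) — executes, giving 1.
  d5: a read changed (d2 6->3) — executes, giving 3.
  d6: a read changed (d3 4->1; d4 4->1) — executes, giving 1.
  d9: a read changed (s5 4->1; d6 4->1) — executes, giving 1.
  d12: a read changed (d4 4->1; d1 4->1) — executes, giving 0 — identical to its old value.
  d15: a read changed (d9 4->1) — executes, giving -1.
  d18: a read changed (d15 -4->-1; d3 4->1) — executes, giving -1.
  d19: a read changed (d18 -4->-1) — executes, giving -1.
  d21: a read changed (d5 6->3; d19 -4->-1) — executes, giving -1.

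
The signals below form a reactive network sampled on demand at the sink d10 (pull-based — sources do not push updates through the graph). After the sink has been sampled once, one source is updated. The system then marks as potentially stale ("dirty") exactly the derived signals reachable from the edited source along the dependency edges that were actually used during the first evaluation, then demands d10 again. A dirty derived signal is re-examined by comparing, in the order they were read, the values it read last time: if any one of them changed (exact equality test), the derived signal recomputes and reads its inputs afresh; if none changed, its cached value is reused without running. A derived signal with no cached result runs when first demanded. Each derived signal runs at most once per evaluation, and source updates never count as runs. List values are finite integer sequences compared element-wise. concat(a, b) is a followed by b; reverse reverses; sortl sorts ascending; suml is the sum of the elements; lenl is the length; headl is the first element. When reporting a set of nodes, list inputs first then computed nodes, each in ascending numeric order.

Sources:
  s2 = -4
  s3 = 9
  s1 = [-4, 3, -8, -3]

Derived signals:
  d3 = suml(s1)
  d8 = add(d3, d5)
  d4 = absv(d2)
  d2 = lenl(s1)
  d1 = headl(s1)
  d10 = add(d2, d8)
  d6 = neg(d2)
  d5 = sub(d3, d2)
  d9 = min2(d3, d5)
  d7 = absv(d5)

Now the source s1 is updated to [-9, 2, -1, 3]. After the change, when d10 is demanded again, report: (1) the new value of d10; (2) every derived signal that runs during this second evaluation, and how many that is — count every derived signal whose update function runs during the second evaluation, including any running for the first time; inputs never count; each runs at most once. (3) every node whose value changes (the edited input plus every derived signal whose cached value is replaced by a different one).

d10 now evaluates to -10.
Run set: d2, d3, d5, d8, d10 (5 run).
Changed values: s1, d3, d5, d8, d10.

Initial pass — values computed on the first demand:
  d2 = lenl([-4, 3, -8, -3]) = 4
  d3 = suml([-4, 3, -8, -3]) = -12
  d5 = sub(-12, 4) = -16
  d8 = add(-12, -16) = -28
  d10 = add(4, -28) = -24

Second demand — change propagation:
  d2: re-runs because s1 [-4, 3, -8, -3]->[-9, 2, -1, 3]; new result 4 (unchanged).
  d3: re-runs because s1 [-4, 3, -8, -3]->[-9, 2, -1, 3]; new result -5.
  d5: re-runs because d3 -12->-5; new result -9.
  d8: re-runs because d3 -12->-5; d5 -16->-9; new result -14.
  d10: re-runs because d8 -28->-14; new result -10.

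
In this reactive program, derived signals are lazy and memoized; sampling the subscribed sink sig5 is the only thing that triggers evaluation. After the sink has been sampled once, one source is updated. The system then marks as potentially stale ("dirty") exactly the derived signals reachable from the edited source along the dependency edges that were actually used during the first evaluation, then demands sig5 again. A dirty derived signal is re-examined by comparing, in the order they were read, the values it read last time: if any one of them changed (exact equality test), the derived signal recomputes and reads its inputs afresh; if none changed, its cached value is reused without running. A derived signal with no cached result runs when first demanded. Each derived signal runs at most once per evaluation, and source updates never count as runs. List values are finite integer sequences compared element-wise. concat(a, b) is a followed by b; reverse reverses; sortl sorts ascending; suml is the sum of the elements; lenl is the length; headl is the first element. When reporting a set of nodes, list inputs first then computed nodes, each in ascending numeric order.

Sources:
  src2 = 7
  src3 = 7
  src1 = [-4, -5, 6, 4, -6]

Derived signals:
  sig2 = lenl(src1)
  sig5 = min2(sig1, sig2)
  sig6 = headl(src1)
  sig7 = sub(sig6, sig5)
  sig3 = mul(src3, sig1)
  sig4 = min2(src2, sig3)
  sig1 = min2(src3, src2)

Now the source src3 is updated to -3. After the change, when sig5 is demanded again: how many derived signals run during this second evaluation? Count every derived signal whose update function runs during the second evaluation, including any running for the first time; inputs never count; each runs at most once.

2 derived signals run: sig1, sig5.

First demand of the output computes:
  sig1 = min2(7, 7) = 7
  sig2 = lenl([-4, -5, 6, 4, -6]) = 5
  sig5 = min2(7, 5) = 5

After the edit, cleaning proceeds:
  sig1: a read changed (src3 7->-3) — executes, giving -3.
  sig5: a read changed (sig1 7->-3) — executes, giving -3.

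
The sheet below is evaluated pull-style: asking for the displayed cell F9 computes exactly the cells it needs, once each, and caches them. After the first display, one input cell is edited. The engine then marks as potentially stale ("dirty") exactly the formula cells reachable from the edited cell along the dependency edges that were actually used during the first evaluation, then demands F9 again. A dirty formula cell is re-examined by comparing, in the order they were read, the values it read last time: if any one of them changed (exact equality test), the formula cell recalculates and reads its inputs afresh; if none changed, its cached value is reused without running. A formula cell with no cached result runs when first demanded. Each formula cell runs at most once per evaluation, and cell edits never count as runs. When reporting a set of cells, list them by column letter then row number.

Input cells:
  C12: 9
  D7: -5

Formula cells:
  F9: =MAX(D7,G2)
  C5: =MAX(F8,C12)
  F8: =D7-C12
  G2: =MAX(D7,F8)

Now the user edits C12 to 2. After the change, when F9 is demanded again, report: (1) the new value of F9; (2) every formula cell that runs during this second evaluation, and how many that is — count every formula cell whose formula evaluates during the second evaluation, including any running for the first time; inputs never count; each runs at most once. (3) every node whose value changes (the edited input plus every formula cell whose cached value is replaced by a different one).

First demand of the output computes:
  F8 = -5 - 9 = -14
  G2 = MAX(-5, -14) = -5
  F9 = MAX(-5, -5) = -5

After the edit, cleaning proceeds:
  F8: a read changed (C12 9->2) — executes, giving -7.
  G2: a read changed (F8 -14->-7) — executes, giving -5 — identical to its old value.
  F9: dirty, but its reads are unchanged (D7 unchanged, G2 unchanged); cached -5 stands.

Note the absorption at G2: it re-runs yet its value is the same, leaving the output's value untouched.

Demanding F9 again yields -5.
2 formula cells run: F8, G2.
The nodes whose values change: C12, F8.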